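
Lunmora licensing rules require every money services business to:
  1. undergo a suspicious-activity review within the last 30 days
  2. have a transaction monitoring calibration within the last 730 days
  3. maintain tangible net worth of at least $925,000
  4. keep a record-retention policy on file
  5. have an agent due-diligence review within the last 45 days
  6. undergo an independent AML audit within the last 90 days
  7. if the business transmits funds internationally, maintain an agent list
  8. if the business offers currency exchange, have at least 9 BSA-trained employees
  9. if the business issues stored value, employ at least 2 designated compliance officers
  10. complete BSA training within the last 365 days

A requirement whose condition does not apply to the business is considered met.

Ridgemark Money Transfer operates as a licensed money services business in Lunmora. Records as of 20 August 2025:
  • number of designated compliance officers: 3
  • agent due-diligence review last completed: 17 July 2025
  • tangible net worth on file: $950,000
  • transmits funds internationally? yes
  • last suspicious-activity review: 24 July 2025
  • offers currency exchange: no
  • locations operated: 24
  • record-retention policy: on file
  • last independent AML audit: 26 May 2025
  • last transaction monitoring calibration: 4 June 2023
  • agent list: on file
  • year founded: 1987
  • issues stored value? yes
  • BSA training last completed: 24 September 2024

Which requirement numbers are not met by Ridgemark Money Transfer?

1. suspicious-activity review 27 days ago vs limit 30 → met
2. transaction monitoring calibration 808 days ago vs limit 730 → not met
3. tangible net worth $950,000 ≥ $925,000 → met
4. record-retention policy present → met
5. agent due-diligence review 34 days ago vs limit 45 → met
6. independent AML audit 86 days ago vs limit 90 → met
7. condition 'transmits funds internationally' holds; agent list present → met
8. condition 'offers currency exchange' does not hold → requirement n/a → met
9. condition 'issues stored value' holds; designated compliance officers 3 ≥ 2 → met
10. BSA training 330 days ago vs limit 365 → met
Not met: 2

2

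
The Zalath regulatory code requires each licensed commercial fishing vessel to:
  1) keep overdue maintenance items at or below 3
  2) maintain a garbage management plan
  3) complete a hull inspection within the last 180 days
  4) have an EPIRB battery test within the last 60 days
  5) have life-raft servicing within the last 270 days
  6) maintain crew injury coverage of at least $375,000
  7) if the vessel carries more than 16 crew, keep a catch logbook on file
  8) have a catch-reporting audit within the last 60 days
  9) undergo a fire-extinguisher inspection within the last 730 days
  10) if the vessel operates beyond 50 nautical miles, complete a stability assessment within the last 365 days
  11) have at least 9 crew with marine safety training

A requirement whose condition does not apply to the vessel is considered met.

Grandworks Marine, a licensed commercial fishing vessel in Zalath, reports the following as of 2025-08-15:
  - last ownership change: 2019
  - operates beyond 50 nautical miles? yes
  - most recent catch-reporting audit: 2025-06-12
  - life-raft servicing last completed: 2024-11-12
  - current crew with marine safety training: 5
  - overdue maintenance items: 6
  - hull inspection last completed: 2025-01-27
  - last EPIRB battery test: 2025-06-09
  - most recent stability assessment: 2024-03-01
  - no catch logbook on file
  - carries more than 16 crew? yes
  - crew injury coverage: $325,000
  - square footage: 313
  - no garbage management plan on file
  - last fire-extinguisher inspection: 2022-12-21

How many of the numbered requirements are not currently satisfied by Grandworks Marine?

11

1. overdue maintenance items 6 > 3 → not met
2. garbage management plan absent → not met
3. hull inspection 200 days ago vs limit 180 → not met
4. EPIRB battery test 67 days ago vs limit 60 → not met
5. life-raft servicing 276 days ago vs limit 270 → not met
6. crew injury coverage $325,000 < $375,000 → not met
7. condition 'carries more than 16 crew' holds; catch logbook absent → not met
8. catch-reporting audit 64 days ago vs limit 60 → not met
9. fire-extinguisher inspection 968 days ago vs limit 730 → not met
10. condition 'operates beyond 50 nautical miles' holds; stability assessment 532 days ago vs limit 365 → not met
11. crew with marine safety training 5 < 9 → not met
Not met: 11 of 11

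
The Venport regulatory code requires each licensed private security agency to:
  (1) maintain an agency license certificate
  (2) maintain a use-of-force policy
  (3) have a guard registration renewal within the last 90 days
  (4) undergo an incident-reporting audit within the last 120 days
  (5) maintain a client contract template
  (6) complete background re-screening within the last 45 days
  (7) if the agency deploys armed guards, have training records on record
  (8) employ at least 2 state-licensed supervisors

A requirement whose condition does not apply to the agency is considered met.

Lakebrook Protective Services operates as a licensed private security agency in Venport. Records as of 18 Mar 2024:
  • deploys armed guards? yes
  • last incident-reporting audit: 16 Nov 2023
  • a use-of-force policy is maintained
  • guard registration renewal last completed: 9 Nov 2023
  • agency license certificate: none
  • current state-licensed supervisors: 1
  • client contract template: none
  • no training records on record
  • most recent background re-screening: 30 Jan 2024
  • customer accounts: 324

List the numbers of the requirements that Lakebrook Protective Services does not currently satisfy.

1. agency license certificate absent → not met
2. use-of-force policy present → met
3. guard registration renewal 130 days ago vs limit 90 → not met
4. incident-reporting audit 123 days ago vs limit 120 → not met
5. client contract template absent → not met
6. background re-screening 48 days ago vs limit 45 → not met
7. condition 'deploys armed guards' holds; training records absent → not met
8. state-licensed supervisors 1 < 2 → not met
Not met: 1, 3, 4, 5, 6, 7, 8

1, 3, 4, 5, 6, 7, 8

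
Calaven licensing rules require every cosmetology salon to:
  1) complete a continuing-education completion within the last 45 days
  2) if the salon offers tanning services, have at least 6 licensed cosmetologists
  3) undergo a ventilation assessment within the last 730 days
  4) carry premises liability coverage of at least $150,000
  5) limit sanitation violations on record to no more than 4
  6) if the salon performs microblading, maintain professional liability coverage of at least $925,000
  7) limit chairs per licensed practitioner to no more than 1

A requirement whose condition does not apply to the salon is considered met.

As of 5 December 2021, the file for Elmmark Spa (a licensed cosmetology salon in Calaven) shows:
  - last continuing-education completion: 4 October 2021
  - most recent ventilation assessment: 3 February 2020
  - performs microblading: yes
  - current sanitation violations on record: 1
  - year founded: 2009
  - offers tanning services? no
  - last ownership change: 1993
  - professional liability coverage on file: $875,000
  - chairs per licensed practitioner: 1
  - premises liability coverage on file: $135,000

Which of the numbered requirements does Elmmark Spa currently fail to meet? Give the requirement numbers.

1. continuing-education completion 62 days ago vs limit 45 → not met
2. condition 'offers tanning services' does not hold → requirement n/a → met
3. ventilation assessment 671 days ago vs limit 730 → met
4. premises liability coverage $135,000 < $150,000 → not met
5. sanitation violations on record 1 ≤ 4 → met
6. condition 'performs microblading' holds; professional liability coverage $875,000 < $925,000 → not met
7. chairs per licensed practitioner 1 ≤ 1 → met
Not met: 1, 4, 6

1, 4, 6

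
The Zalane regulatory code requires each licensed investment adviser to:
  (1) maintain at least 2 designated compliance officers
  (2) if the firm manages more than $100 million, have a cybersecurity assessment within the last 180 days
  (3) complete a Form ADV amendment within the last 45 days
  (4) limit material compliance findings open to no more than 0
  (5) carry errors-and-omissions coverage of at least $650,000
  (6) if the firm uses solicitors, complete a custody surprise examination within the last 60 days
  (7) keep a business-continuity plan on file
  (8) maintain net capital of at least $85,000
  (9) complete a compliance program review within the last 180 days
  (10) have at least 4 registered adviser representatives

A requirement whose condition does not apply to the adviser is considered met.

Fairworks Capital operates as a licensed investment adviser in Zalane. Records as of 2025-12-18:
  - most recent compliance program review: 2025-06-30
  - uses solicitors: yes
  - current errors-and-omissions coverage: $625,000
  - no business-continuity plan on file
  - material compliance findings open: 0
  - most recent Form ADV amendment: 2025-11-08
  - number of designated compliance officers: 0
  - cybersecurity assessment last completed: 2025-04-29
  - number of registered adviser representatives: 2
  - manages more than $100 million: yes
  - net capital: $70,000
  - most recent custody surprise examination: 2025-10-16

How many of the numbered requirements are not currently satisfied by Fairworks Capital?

1. designated compliance officers 0 < 2 → not met
2. condition 'manages more than $100 million' holds; cybersecurity assessment 233 days ago vs limit 180 → not met
3. Form ADV amendment 40 days ago vs limit 45 → met
4. material compliance findings open 0 ≤ 0 → met
5. errors-and-omissions coverage $625,000 < $650,000 → not met
6. condition 'uses solicitors' holds; custody surprise examination 63 days ago vs limit 60 → not met
7. business-continuity plan absent → not met
8. net capital $70,000 < $85,000 → not met
9. compliance program review 171 days ago vs limit 180 → met
10. registered adviser representatives 2 < 4 → not met
Not met: 7 of 10

7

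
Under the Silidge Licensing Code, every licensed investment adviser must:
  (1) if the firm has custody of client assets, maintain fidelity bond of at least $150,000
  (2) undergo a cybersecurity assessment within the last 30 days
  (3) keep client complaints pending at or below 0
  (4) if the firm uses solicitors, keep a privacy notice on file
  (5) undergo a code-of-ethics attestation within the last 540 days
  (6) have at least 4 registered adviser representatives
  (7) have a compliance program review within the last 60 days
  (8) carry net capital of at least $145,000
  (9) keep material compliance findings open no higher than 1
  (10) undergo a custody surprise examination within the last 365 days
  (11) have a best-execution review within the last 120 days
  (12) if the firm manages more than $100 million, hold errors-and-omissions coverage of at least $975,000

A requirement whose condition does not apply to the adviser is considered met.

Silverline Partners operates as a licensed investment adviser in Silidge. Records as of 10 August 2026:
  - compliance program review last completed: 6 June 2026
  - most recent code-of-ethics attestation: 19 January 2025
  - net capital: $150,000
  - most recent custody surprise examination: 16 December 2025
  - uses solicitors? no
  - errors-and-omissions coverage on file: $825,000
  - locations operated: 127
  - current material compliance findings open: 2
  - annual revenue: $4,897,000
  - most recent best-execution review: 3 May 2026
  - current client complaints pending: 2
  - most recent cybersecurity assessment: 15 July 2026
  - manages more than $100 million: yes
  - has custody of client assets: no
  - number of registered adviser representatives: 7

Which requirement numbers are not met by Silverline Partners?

3, 5, 7, 9, 12

1. condition 'has custody of client assets' does not hold → requirement n/a → met
2. cybersecurity assessment 26 days ago vs limit 30 → met
3. client complaints pending 2 > 0 → not met
4. condition 'uses solicitors' does not hold → requirement n/a → met
5. code-of-ethics attestation 568 days ago vs limit 540 → not met
6. registered adviser representatives 7 ≥ 4 → met
7. compliance program review 65 days ago vs limit 60 → not met
8. net capital $150,000 ≥ $145,000 → met
9. material compliance findings open 2 > 1 → not met
10. custody surprise examination 237 days ago vs limit 365 → met
11. best-execution review 99 days ago vs limit 120 → met
12. condition 'manages more than $100 million' holds; errors-and-omissions coverage $825,000 < $975,000 → not met
Not met: 3, 5, 7, 9, 12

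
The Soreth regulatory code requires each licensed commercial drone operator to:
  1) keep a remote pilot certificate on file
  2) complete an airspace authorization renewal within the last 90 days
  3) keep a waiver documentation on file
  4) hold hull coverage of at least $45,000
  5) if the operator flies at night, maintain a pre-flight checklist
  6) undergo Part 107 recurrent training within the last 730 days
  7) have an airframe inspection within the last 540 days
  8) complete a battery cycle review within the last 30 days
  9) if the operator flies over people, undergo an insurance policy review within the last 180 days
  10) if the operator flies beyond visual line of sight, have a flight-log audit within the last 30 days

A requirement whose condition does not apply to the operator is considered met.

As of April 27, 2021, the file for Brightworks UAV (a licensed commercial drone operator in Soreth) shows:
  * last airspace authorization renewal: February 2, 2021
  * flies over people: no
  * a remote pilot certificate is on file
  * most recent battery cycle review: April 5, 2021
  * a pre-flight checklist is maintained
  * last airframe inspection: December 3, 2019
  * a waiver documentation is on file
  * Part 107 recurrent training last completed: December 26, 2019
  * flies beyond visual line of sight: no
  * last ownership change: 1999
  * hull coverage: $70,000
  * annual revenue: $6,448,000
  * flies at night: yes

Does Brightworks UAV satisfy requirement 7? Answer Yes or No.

7. airframe inspection 511 days ago vs limit 540 → met

Yes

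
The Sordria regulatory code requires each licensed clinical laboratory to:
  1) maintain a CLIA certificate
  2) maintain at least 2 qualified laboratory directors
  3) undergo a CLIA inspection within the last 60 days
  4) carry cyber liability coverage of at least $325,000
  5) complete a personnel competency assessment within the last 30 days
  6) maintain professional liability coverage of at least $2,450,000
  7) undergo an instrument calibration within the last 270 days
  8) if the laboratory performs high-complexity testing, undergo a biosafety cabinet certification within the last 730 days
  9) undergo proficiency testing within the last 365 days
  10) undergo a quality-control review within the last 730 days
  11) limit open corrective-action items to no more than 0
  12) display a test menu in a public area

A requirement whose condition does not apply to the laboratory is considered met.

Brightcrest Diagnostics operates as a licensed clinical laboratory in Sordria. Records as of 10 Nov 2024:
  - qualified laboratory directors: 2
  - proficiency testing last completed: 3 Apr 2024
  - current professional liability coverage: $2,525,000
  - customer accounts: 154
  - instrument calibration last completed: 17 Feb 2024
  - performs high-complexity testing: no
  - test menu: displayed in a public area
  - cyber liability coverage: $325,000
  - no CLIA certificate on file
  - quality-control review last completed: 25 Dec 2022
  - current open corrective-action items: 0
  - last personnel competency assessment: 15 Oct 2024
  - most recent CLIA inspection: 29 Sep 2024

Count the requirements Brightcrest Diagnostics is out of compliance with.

1

1. CLIA certificate absent → not met
2. qualified laboratory directors 2 ≥ 2 → met
3. CLIA inspection 42 days ago vs limit 60 → met
4. cyber liability coverage $325,000 ≥ $325,000 → met
5. personnel competency assessment 26 days ago vs limit 30 → met
6. professional liability coverage $2,525,000 ≥ $2,450,000 → met
7. instrument calibration 267 days ago vs limit 270 → met
8. condition 'performs high-complexity testing' does not hold → requirement n/a → met
9. proficiency testing 221 days ago vs limit 365 → met
10. quality-control review 686 days ago vs limit 730 → met
11. open corrective-action items 0 ≤ 0 → met
12. test menu present → met
Not met: 1 of 12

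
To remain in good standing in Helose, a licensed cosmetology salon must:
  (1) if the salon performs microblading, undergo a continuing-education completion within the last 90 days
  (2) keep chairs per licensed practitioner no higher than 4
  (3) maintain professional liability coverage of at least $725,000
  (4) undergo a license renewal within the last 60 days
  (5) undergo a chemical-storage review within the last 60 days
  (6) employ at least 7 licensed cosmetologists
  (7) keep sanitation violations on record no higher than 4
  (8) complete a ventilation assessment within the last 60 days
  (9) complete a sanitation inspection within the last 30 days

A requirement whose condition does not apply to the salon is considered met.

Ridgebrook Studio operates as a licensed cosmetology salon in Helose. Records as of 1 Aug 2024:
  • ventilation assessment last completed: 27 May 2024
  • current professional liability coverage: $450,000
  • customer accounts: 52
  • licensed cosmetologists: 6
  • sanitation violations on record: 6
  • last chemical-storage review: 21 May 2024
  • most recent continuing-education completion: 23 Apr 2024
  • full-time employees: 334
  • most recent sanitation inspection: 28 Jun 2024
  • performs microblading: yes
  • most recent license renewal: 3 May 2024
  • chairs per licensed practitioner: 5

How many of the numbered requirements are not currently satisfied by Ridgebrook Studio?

1. condition 'performs microblading' holds; continuing-education completion 100 days ago vs limit 90 → not met
2. chairs per licensed practitioner 5 > 4 → not met
3. professional liability coverage $450,000 < $725,000 → not met
4. license renewal 90 days ago vs limit 60 → not met
5. chemical-storage review 72 days ago vs limit 60 → not met
6. licensed cosmetologists 6 < 7 → not met
7. sanitation violations on record 6 > 4 → not met
8. ventilation assessment 66 days ago vs limit 60 → not met
9. sanitation inspection 34 days ago vs limit 30 → not met
Not met: 9 of 9

9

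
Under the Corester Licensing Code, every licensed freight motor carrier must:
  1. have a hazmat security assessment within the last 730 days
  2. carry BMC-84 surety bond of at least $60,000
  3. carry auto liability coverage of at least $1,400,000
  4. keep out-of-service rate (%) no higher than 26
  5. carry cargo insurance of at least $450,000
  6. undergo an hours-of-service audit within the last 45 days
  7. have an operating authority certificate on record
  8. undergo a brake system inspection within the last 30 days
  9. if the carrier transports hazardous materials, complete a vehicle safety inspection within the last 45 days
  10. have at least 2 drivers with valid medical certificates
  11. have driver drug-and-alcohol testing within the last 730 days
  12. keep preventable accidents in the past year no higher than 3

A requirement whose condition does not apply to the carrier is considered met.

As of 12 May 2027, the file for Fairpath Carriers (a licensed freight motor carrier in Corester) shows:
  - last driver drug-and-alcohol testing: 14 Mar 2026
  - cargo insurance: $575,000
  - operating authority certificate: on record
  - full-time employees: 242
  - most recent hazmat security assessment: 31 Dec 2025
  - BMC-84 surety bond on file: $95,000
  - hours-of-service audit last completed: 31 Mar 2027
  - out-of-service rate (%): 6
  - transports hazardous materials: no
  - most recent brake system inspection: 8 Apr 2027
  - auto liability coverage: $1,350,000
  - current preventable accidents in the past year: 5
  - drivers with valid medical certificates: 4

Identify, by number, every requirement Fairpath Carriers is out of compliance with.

3, 8, 12

1. hazmat security assessment 497 days ago vs limit 730 → met
2. BMC-84 surety bond $95,000 ≥ $60,000 → met
3. auto liability coverage $1,350,000 < $1,400,000 → not met
4. out-of-service rate (%) 6 ≤ 26 → met
5. cargo insurance $575,000 ≥ $450,000 → met
6. hours-of-service audit 42 days ago vs limit 45 → met
7. operating authority certificate present → met
8. brake system inspection 34 days ago vs limit 30 → not met
9. condition 'transports hazardous materials' does not hold → requirement n/a → met
10. drivers with valid medical certificates 4 ≥ 2 → met
11. driver drug-and-alcohol testing 424 days ago vs limit 730 → met
12. preventable accidents in the past year 5 > 3 → not met
Not met: 3, 8, 12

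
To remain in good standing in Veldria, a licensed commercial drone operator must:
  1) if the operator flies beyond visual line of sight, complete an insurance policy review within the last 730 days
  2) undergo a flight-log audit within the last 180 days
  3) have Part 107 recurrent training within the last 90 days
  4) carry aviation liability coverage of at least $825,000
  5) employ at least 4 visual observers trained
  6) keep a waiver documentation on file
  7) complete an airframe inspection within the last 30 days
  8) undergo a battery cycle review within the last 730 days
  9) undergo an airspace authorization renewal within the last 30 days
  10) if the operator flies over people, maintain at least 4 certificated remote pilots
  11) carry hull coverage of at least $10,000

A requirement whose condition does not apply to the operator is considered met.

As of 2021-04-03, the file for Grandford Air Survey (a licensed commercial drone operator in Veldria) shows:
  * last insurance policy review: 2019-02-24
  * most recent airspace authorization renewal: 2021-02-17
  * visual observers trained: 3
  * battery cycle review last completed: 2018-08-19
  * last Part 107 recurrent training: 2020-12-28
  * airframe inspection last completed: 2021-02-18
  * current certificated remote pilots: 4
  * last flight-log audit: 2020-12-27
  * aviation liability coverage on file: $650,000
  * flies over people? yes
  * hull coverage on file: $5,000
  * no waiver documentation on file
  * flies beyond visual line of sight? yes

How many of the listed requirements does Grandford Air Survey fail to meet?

1. condition 'flies beyond visual line of sight' holds; insurance policy review 769 days ago vs limit 730 → not met
2. flight-log audit 97 days ago vs limit 180 → met
3. Part 107 recurrent training 96 days ago vs limit 90 → not met
4. aviation liability coverage $650,000 < $825,000 → not met
5. visual observers trained 3 < 4 → not met
6. waiver documentation absent → not met
7. airframe inspection 44 days ago vs limit 30 → not met
8. battery cycle review 958 days ago vs limit 730 → not met
9. airspace authorization renewal 45 days ago vs limit 30 → not met
10. condition 'flies over people' holds; certificated remote pilots 4 ≥ 4 → met
11. hull coverage $5,000 < $10,000 → not met
Not met: 9 of 11

9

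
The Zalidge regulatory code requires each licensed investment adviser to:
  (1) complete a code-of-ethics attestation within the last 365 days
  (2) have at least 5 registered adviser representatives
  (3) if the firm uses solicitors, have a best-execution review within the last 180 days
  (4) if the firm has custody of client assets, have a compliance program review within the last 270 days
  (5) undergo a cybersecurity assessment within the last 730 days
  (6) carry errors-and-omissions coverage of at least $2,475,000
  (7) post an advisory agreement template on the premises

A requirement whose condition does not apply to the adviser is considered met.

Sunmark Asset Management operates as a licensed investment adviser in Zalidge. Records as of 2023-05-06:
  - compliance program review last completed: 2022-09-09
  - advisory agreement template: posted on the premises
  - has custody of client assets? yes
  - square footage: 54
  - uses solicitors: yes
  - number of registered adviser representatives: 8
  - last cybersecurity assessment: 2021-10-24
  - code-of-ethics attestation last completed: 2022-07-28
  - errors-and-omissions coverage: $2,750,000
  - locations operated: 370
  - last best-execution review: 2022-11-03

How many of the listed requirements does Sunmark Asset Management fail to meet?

1. code-of-ethics attestation 282 days ago vs limit 365 → met
2. registered adviser representatives 8 ≥ 5 → met
3. condition 'uses solicitors' holds; best-execution review 184 days ago vs limit 180 → not met
4. condition 'has custody of client assets' holds; compliance program review 239 days ago vs limit 270 → met
5. cybersecurity assessment 559 days ago vs limit 730 → met
6. errors-and-omissions coverage $2,750,000 ≥ $2,475,000 → met
7. advisory agreement template present → met
Not met: 1 of 7

1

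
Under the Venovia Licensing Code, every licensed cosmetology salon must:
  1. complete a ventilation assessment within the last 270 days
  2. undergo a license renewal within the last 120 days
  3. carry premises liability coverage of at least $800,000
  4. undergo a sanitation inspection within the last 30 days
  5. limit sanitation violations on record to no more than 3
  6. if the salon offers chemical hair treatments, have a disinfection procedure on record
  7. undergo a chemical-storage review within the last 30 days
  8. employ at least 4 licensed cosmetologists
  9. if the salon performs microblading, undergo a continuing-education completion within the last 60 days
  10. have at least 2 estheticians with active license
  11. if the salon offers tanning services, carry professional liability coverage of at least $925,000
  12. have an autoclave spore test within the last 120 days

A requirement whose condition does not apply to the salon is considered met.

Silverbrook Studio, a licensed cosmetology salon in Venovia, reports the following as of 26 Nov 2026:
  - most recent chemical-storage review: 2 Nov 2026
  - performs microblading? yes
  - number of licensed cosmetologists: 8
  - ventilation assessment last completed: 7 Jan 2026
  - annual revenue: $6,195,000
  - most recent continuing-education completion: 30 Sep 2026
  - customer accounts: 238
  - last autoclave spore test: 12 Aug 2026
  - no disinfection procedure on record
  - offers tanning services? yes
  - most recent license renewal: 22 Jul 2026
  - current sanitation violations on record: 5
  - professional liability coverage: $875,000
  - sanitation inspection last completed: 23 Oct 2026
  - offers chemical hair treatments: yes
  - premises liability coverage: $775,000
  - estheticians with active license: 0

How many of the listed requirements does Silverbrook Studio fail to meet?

1. ventilation assessment 323 days ago vs limit 270 → not met
2. license renewal 127 days ago vs limit 120 → not met
3. premises liability coverage $775,000 < $800,000 → not met
4. sanitation inspection 34 days ago vs limit 30 → not met
5. sanitation violations on record 5 > 3 → not met
6. condition 'offers chemical hair treatments' holds; disinfection procedure absent → not met
7. chemical-storage review 24 days ago vs limit 30 → met
8. licensed cosmetologists 8 ≥ 4 → met
9. condition 'performs microblading' holds; continuing-education completion 57 days ago vs limit 60 → met
10. estheticians with active license 0 < 2 → not met
11. condition 'offers tanning services' holds; professional liability coverage $875,000 < $925,000 → not met
12. autoclave spore test 106 days ago vs limit 120 → met
Not met: 8 of 12

8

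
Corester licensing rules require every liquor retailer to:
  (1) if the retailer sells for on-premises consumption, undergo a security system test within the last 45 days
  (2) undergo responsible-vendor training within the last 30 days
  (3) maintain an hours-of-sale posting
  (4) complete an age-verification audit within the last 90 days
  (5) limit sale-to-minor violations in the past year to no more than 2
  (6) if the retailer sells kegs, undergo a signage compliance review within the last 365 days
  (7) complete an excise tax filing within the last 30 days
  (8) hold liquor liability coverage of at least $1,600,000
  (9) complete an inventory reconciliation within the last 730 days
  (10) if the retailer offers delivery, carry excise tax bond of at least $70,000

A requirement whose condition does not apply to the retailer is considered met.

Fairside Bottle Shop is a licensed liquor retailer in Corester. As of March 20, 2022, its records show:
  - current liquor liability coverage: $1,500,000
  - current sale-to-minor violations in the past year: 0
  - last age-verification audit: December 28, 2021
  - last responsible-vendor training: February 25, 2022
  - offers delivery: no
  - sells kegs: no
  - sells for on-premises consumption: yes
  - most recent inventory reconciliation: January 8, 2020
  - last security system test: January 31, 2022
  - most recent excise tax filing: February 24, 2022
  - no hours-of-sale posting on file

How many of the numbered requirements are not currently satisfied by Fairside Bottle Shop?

1. condition 'sells for on-premises consumption' holds; security system test 48 days ago vs limit 45 → not met
2. responsible-vendor training 23 days ago vs limit 30 → met
3. hours-of-sale posting absent → not met
4. age-verification audit 82 days ago vs limit 90 → met
5. sale-to-minor violations in the past year 0 ≤ 2 → met
6. condition 'sells kegs' does not hold → requirement n/a → met
7. excise tax filing 24 days ago vs limit 30 → met
8. liquor liability coverage $1,500,000 < $1,600,000 → not met
9. inventory reconciliation 802 days ago vs limit 730 → not met
10. condition 'offers delivery' does not hold → requirement n/a → met
Not met: 4 of 10

4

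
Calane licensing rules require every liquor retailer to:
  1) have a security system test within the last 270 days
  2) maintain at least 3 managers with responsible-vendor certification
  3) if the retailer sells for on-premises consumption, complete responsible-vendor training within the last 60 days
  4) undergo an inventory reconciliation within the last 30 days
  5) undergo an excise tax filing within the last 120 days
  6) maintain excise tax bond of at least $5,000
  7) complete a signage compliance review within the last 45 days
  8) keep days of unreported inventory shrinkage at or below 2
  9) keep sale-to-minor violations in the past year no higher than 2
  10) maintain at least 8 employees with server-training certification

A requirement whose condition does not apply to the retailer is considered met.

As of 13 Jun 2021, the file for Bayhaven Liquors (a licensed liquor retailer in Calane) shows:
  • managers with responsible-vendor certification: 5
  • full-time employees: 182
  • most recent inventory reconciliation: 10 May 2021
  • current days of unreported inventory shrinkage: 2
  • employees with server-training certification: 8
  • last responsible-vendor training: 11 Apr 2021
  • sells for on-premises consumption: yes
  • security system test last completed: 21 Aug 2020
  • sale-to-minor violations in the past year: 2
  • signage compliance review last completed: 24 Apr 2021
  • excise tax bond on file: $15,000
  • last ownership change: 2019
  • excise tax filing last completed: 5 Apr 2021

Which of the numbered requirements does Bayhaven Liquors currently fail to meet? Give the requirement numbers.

1, 3, 4, 7

1. security system test 296 days ago vs limit 270 → not met
2. managers with responsible-vendor certification 5 ≥ 3 → met
3. condition 'sells for on-premises consumption' holds; responsible-vendor training 63 days ago vs limit 60 → not met
4. inventory reconciliation 34 days ago vs limit 30 → not met
5. excise tax filing 69 days ago vs limit 120 → met
6. excise tax bond $15,000 ≥ $5,000 → met
7. signage compliance review 50 days ago vs limit 45 → not met
8. days of unreported inventory shrinkage 2 ≤ 2 → met
9. sale-to-minor violations in the past year 2 ≤ 2 → met
10. employees with server-training certification 8 ≥ 8 → met
Not met: 1, 3, 4, 7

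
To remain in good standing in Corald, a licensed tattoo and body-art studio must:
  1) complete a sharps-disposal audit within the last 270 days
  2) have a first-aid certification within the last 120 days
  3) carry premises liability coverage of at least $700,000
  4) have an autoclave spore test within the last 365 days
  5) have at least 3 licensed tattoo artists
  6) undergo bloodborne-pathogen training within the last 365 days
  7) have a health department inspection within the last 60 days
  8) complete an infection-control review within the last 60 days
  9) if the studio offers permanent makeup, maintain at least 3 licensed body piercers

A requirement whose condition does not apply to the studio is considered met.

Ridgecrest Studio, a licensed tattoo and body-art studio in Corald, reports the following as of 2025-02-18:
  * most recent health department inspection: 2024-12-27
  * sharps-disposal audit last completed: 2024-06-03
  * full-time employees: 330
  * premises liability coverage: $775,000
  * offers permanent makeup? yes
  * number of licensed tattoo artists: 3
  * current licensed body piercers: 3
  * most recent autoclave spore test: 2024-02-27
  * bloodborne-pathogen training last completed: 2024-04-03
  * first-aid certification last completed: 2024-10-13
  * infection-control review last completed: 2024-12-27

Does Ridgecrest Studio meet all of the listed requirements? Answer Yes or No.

No

1. sharps-disposal audit 260 days ago vs limit 270 → met
2. first-aid certification 128 days ago vs limit 120 → not met
3. premises liability coverage $775,000 ≥ $700,000 → met
4. autoclave spore test 357 days ago vs limit 365 → met
5. licensed tattoo artists 3 ≥ 3 → met
6. bloodborne-pathogen training 321 days ago vs limit 365 → met
7. health department inspection 53 days ago vs limit 60 → met
8. infection-control review 53 days ago vs limit 60 → met
9. condition 'offers permanent makeup' holds; licensed body piercers 3 ≥ 3 → met
Not met: 2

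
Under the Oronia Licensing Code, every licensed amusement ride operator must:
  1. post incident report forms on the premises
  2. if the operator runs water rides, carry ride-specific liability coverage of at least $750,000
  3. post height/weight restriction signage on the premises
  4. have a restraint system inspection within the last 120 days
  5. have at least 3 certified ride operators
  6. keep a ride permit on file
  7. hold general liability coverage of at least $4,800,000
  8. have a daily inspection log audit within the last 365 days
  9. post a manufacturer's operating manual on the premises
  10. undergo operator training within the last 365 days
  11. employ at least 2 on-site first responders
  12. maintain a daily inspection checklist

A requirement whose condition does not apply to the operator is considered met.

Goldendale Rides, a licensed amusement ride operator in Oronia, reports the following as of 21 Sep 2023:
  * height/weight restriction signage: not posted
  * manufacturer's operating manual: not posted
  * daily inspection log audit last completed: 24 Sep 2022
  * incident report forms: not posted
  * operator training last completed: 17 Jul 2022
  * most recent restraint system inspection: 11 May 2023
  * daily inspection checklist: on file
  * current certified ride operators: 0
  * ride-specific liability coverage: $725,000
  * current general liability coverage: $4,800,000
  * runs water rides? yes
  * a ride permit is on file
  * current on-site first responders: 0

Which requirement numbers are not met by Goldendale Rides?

1, 2, 3, 4, 5, 9, 10, 11

1. incident report forms absent → not met
2. condition 'runs water rides' holds; ride-specific liability coverage $725,000 < $750,000 → not met
3. height/weight restriction signage absent → not met
4. restraint system inspection 133 days ago vs limit 120 → not met
5. certified ride operators 0 < 3 → not met
6. ride permit present → met
7. general liability coverage $4,800,000 ≥ $4,800,000 → met
8. daily inspection log audit 362 days ago vs limit 365 → met
9. manufacturer's operating manual absent → not met
10. operator training 431 days ago vs limit 365 → not met
11. on-site first responders 0 < 2 → not met
12. daily inspection checklist present → met
Not met: 1, 2, 3, 4, 5, 9, 10, 11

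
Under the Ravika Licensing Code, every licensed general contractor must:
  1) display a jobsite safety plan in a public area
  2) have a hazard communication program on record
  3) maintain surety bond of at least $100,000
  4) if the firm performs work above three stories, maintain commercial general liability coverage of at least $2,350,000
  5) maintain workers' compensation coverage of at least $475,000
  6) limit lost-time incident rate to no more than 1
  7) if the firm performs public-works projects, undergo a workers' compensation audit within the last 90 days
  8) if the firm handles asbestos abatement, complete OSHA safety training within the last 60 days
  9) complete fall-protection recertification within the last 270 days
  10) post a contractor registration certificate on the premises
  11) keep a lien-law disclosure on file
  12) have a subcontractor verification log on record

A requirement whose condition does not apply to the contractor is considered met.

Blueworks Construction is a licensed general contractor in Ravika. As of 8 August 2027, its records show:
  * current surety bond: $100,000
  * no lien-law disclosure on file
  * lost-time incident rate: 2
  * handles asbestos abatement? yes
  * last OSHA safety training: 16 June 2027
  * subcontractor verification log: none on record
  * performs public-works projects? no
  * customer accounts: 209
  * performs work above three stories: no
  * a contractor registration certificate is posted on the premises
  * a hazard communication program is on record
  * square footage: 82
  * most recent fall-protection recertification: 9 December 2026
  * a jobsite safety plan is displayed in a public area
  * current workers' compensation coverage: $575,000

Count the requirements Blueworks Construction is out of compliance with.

3

1. jobsite safety plan present → met
2. hazard communication program present → met
3. surety bond $100,000 ≥ $100,000 → met
4. condition 'performs work above three stories' does not hold → requirement n/a → met
5. workers' compensation coverage $575,000 ≥ $475,000 → met
6. lost-time incident rate 2 > 1 → not met
7. condition 'performs public-works projects' does not hold → requirement n/a → met
8. condition 'handles asbestos abatement' holds; OSHA safety training 53 days ago vs limit 60 → met
9. fall-protection recertification 242 days ago vs limit 270 → met
10. contractor registration certificate present → met
11. lien-law disclosure absent → not met
12. subcontractor verification log absent → not met
Not met: 3 of 12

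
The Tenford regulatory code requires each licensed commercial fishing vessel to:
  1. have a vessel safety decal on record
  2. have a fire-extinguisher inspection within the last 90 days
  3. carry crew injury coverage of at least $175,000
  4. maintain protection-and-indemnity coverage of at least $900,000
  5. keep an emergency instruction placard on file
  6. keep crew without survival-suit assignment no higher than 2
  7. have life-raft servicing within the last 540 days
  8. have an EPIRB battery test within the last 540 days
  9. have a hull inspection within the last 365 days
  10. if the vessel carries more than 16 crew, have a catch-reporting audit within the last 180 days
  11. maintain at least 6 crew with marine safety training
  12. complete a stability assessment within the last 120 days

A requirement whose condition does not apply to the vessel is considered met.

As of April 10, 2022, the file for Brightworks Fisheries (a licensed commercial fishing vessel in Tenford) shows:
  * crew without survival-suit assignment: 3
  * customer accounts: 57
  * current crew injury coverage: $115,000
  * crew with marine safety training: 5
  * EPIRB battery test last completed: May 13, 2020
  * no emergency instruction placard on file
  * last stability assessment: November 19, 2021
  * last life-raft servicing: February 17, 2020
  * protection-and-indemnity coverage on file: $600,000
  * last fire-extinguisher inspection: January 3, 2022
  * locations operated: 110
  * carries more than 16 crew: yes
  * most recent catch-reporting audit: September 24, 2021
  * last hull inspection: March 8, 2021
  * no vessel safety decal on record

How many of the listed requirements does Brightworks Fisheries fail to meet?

12

1. vessel safety decal absent → not met
2. fire-extinguisher inspection 97 days ago vs limit 90 → not met
3. crew injury coverage $115,000 < $175,000 → not met
4. protection-and-indemnity coverage $600,000 < $900,000 → not met
5. emergency instruction placard absent → not met
6. crew without survival-suit assignment 3 > 2 → not met
7. life-raft servicing 783 days ago vs limit 540 → not met
8. EPIRB battery test 697 days ago vs limit 540 → not met
9. hull inspection 398 days ago vs limit 365 → not met
10. condition 'carries more than 16 crew' holds; catch-reporting audit 198 days ago vs limit 180 → not met
11. crew with marine safety training 5 < 6 → not met
12. stability assessment 142 days ago vs limit 120 → not met
Not met: 12 of 12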